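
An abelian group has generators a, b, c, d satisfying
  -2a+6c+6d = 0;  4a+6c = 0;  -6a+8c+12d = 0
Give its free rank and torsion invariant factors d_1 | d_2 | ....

rank_ℚ(R)=3; free=4−3=1
SNF(R) diag = [2, 2, 6] → torsion [2, 2, 6]

Answer: M ≅ ℤ^1 ⊕ ℤ/2 ⊕ ℤ/2 ⊕ ℤ/6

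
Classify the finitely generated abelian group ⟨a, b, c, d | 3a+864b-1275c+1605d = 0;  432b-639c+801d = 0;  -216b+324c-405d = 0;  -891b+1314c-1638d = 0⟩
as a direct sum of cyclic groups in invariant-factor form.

Answer: M ≅ ℤ/3 ⊕ ℤ/9 ⊕ ℤ/27 ⊕ ℤ/81

Derivation:
rank_ℚ(R)=4; free=4−4=0
SNF(R) diag = [3, 9, 27, 81] → torsion [3, 9, 27, 81]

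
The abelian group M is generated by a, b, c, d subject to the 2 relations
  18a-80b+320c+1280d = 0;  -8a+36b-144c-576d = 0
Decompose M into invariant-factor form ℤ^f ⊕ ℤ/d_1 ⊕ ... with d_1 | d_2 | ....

rank_ℚ(R)=2; free=4−2=2
SNF(R) diag = [2, 4] → torsion [2, 4]

Answer: M ≅ ℤ^2 ⊕ ℤ/2 ⊕ ℤ/4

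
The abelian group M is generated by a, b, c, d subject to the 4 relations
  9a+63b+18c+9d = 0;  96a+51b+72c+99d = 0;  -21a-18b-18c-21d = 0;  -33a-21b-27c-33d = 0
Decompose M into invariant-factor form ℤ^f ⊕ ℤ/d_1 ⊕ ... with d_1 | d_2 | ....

Answer: M ≅ ℤ/3 ⊕ ℤ/3 ⊕ ℤ/3 ⊕ ℤ/9

Derivation:
rank_ℚ(R)=4; free=4−4=0
SNF(R) diag = [3, 3, 3, 9] → torsion [3, 3, 3, 9]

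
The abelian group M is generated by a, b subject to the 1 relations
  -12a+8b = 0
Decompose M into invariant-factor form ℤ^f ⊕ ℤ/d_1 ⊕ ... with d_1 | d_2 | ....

Answer: M ≅ ℤ^1 ⊕ ℤ/4

Derivation:
rank_ℚ(R)=1; free=2−1=1
SNF(R) diag = [4] → torsion [4]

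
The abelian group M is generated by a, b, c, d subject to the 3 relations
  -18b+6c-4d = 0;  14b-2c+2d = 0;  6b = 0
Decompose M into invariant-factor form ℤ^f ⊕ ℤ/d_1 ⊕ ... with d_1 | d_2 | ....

rank_ℚ(R)=3; free=4−3=1
SNF(R) diag = [2, 2, 6] → torsion [2, 2, 6]

Answer: M ≅ ℤ^1 ⊕ ℤ/2 ⊕ ℤ/2 ⊕ ℤ/6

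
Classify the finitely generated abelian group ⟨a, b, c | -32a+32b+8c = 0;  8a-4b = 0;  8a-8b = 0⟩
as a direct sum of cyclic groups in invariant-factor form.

Answer: M ≅ ℤ/4 ⊕ ℤ/8 ⊕ ℤ/8

Derivation:
rank_ℚ(R)=3; free=3−3=0
SNF(R) diag = [4, 8, 8] → torsion [4, 8, 8]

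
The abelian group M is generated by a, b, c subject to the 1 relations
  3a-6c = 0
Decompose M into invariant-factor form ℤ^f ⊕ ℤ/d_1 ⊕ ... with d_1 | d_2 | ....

rank_ℚ(R)=1; free=3−1=2
SNF(R) diag = [3] → torsion [3]

Answer: M ≅ ℤ^2 ⊕ ℤ/3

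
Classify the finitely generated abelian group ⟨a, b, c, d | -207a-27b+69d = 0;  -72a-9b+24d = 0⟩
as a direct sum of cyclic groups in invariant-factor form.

rank_ℚ(R)=2; free=4−2=2
SNF(R) diag = [3, 9] → torsion [3, 9]

Answer: M ≅ ℤ^2 ⊕ ℤ/3 ⊕ ℤ/9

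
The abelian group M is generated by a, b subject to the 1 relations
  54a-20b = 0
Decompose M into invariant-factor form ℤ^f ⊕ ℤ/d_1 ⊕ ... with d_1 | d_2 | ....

rank_ℚ(R)=1; free=2−1=1
SNF(R) diag = [2] → torsion [2]

Answer: M ≅ ℤ^1 ⊕ ℤ/2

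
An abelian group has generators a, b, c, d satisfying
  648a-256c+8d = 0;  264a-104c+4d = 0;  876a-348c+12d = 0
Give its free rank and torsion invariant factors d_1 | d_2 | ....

Answer: M ≅ ℤ^1 ⊕ ℤ/4 ⊕ ℤ/12 ⊕ ℤ/24

Derivation:
rank_ℚ(R)=3; free=4−3=1
SNF(R) diag = [4, 12, 24] → torsion [4, 12, 24]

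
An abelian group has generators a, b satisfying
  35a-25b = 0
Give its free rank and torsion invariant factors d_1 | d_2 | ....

rank_ℚ(R)=1; free=2−1=1
SNF(R) diag = [5] → torsion [5]

Answer: M ≅ ℤ^1 ⊕ ℤ/5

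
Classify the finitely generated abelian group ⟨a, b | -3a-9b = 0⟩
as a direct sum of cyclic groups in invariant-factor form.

Answer: M ≅ ℤ^1 ⊕ ℤ/3

Derivation:
rank_ℚ(R)=1; free=2−1=1
SNF(R) diag = [3] → torsion [3]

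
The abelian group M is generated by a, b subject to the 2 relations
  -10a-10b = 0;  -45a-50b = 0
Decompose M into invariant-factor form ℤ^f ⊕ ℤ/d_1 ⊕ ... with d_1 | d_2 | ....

Answer: M ≅ ℤ/5 ⊕ ℤ/10

Derivation:
rank_ℚ(R)=2; free=2−2=0
SNF(R) diag = [5, 10] → torsion [5, 10]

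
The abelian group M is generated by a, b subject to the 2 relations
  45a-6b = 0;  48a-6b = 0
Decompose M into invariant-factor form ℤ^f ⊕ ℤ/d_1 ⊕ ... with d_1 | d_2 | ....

Answer: M ≅ ℤ/3 ⊕ ℤ/6

Derivation:
rank_ℚ(R)=2; free=2−2=0
SNF(R) diag = [3, 6] → torsion [3, 6]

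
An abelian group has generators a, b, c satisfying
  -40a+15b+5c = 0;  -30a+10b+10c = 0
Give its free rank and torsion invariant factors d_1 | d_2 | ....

rank_ℚ(R)=2; free=3−2=1
SNF(R) diag = [5, 10] → torsion [5, 10]

Answer: M ≅ ℤ^1 ⊕ ℤ/5 ⊕ ℤ/10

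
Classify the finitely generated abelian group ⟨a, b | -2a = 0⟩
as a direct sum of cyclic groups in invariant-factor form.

Answer: M ≅ ℤ^1 ⊕ ℤ/2

Derivation:
rank_ℚ(R)=1; free=2−1=1
SNF(R) diag = [2] → torsion [2]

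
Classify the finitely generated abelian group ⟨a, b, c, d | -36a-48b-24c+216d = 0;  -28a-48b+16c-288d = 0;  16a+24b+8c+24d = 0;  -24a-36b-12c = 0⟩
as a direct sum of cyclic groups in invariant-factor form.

rank_ℚ(R)=4; free=4−4=0
SNF(R) diag = [4, 12, 24, 72] → torsion [4, 12, 24, 72]

Answer: M ≅ ℤ/4 ⊕ ℤ/12 ⊕ ℤ/24 ⊕ ℤ/72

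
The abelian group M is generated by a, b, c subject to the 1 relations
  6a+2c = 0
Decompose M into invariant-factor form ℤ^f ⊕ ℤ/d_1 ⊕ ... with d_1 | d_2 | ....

rank_ℚ(R)=1; free=3−1=2
SNF(R) diag = [2] → torsion [2]

Answer: M ≅ ℤ^2 ⊕ ℤ/2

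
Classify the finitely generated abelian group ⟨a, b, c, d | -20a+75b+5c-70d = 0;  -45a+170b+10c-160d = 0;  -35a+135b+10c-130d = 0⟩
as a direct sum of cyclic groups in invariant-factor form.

rank_ℚ(R)=3; free=4−3=1
SNF(R) diag = [5, 5, 5] → torsion [5, 5, 5]

Answer: M ≅ ℤ^1 ⊕ ℤ/5 ⊕ ℤ/5 ⊕ ℤ/5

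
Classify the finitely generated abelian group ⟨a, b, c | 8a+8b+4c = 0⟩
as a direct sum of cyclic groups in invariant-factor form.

rank_ℚ(R)=1; free=3−1=2
SNF(R) diag = [4] → torsion [4]

Answer: M ≅ ℤ^2 ⊕ ℤ/4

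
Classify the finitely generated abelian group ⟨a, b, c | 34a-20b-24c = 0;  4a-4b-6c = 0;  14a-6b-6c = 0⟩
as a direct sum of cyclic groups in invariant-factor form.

Answer: M ≅ ℤ/2 ⊕ ℤ/2 ⊕ ℤ/6

Derivation:
rank_ℚ(R)=3; free=3−3=0
SNF(R) diag = [2, 2, 6] → torsion [2, 2, 6]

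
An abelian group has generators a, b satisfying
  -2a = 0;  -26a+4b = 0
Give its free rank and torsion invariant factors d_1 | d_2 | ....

rank_ℚ(R)=2; free=2−2=0
SNF(R) diag = [2, 4] → torsion [2, 4]

Answer: M ≅ ℤ/2 ⊕ ℤ/4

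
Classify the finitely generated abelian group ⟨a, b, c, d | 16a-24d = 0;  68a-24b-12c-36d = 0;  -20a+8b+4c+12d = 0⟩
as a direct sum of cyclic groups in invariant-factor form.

Answer: M ≅ ℤ^1 ⊕ ℤ/4 ⊕ ℤ/8 ⊕ ℤ/24

Derivation:
rank_ℚ(R)=3; free=4−3=1
SNF(R) diag = [4, 8, 24] → torsion [4, 8, 24]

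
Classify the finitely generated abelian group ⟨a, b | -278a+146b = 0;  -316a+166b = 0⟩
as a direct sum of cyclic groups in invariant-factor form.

Answer: M ≅ ℤ/2 ⊕ ℤ/6

Derivation:
rank_ℚ(R)=2; free=2−2=0
SNF(R) diag = [2, 6] → torsion [2, 6]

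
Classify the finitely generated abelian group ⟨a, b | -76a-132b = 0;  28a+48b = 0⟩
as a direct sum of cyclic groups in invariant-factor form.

Answer: M ≅ ℤ/4 ⊕ ℤ/12

Derivation:
rank_ℚ(R)=2; free=2−2=0
SNF(R) diag = [4, 12] → torsion [4, 12]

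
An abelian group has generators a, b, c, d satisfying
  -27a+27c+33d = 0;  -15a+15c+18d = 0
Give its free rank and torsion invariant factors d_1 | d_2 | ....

Answer: M ≅ ℤ^2 ⊕ ℤ/3 ⊕ ℤ/3

Derivation:
rank_ℚ(R)=2; free=4−2=2
SNF(R) diag = [3, 3] → torsion [3, 3]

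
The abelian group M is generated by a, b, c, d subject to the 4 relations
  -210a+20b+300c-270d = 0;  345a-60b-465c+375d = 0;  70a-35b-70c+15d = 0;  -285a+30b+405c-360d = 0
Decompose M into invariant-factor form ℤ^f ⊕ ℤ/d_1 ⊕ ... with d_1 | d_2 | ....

Answer: M ≅ ℤ/5 ⊕ ℤ/5 ⊕ ℤ/15 ⊕ ℤ/30

Derivation:
rank_ℚ(R)=4; free=4−4=0
SNF(R) diag = [5, 5, 15, 30] → torsion [5, 5, 15, 30]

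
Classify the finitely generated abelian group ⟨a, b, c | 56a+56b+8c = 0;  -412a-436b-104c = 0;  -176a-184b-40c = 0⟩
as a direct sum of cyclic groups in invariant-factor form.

Answer: M ≅ ℤ/4 ⊕ ℤ/8 ⊕ ℤ/8

Derivation:
rank_ℚ(R)=3; free=3−3=0
SNF(R) diag = [4, 8, 8] → torsion [4, 8, 8]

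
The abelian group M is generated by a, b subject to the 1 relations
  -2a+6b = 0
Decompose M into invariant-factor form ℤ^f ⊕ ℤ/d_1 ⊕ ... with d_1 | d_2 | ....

rank_ℚ(R)=1; free=2−1=1
SNF(R) diag = [2] → torsion [2]

Answer: M ≅ ℤ^1 ⊕ ℤ/2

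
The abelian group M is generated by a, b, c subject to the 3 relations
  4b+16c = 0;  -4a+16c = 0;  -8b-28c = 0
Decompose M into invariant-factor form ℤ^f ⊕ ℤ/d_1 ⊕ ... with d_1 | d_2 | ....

rank_ℚ(R)=3; free=3−3=0
SNF(R) diag = [4, 4, 4] → torsion [4, 4, 4]

Answer: M ≅ ℤ/4 ⊕ ℤ/4 ⊕ ℤ/4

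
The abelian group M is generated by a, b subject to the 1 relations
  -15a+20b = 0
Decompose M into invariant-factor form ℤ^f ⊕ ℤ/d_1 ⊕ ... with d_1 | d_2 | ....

rank_ℚ(R)=1; free=2−1=1
SNF(R) diag = [5] → torsion [5]

Answer: M ≅ ℤ^1 ⊕ ℤ/5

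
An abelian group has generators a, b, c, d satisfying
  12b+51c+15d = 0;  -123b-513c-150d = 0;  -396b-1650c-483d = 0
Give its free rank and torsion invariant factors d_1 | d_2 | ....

Answer: M ≅ ℤ^1 ⊕ ℤ/3 ⊕ ℤ/3 ⊕ ℤ/9

Derivation:
rank_ℚ(R)=3; free=4−3=1
SNF(R) diag = [3, 3, 9] → torsion [3, 3, 9]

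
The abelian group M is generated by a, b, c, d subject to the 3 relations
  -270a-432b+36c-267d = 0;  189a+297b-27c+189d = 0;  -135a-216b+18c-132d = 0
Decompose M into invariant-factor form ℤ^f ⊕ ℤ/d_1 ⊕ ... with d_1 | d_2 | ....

Answer: M ≅ ℤ^1 ⊕ ℤ/3 ⊕ ℤ/9 ⊕ ℤ/27

Derivation:
rank_ℚ(R)=3; free=4−3=1
SNF(R) diag = [3, 9, 27] → torsion [3, 9, 27]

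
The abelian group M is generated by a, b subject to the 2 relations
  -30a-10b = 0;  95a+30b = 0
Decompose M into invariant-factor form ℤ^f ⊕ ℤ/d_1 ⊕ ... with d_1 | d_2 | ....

rank_ℚ(R)=2; free=2−2=0
SNF(R) diag = [5, 10] → torsion [5, 10]

Answer: M ≅ ℤ/5 ⊕ ℤ/10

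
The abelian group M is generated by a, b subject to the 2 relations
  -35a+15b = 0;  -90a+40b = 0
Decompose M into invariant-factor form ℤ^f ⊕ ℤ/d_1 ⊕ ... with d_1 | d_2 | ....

Answer: M ≅ ℤ/5 ⊕ ℤ/10

Derivation:
rank_ℚ(R)=2; free=2−2=0
SNF(R) diag = [5, 10] → torsion [5, 10]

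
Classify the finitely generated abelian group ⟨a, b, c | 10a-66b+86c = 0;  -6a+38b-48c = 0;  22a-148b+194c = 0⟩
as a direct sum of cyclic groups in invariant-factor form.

rank_ℚ(R)=3; free=3−3=0
SNF(R) diag = [2, 2, 6] → torsion [2, 2, 6]

Answer: M ≅ ℤ/2 ⊕ ℤ/2 ⊕ ℤ/6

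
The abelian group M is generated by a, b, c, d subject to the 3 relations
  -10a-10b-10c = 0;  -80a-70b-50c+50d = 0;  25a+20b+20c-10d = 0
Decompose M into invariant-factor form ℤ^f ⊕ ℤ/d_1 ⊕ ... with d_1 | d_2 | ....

rank_ℚ(R)=3; free=4−3=1
SNF(R) diag = [5, 10, 10] → torsion [5, 10, 10]

Answer: M ≅ ℤ^1 ⊕ ℤ/5 ⊕ ℤ/10 ⊕ ℤ/10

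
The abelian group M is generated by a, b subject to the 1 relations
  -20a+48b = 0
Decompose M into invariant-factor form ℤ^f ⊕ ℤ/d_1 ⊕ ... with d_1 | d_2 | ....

Answer: M ≅ ℤ^1 ⊕ ℤ/4

Derivation:
rank_ℚ(R)=1; free=2−1=1
SNF(R) diag = [4] → torsion [4]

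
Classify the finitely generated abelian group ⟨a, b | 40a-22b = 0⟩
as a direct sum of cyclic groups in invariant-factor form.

Answer: M ≅ ℤ^1 ⊕ ℤ/2

Derivation:
rank_ℚ(R)=1; free=2−1=1
SNF(R) diag = [2] → torsion [2]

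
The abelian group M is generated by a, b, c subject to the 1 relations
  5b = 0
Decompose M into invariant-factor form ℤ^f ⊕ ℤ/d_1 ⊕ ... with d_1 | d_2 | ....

Answer: M ≅ ℤ^2 ⊕ ℤ/5

Derivation:
rank_ℚ(R)=1; free=3−1=2
SNF(R) diag = [5] → torsion [5]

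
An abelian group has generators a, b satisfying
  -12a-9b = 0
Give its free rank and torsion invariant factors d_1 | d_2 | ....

Answer: M ≅ ℤ^1 ⊕ ℤ/3

Derivation:
rank_ℚ(R)=1; free=2−1=1
SNF(R) diag = [3] → torsion [3]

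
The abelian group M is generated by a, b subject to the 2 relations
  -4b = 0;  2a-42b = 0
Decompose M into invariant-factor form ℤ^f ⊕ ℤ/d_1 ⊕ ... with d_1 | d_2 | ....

rank_ℚ(R)=2; free=2−2=0
SNF(R) diag = [2, 4] → torsion [2, 4]

Answer: M ≅ ℤ/2 ⊕ ℤ/4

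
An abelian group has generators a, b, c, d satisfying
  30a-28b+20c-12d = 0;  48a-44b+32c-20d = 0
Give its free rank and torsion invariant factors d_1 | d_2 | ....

rank_ℚ(R)=2; free=4−2=2
SNF(R) diag = [2, 4] → torsion [2, 4]

Answer: M ≅ ℤ^2 ⊕ ℤ/2 ⊕ ℤ/4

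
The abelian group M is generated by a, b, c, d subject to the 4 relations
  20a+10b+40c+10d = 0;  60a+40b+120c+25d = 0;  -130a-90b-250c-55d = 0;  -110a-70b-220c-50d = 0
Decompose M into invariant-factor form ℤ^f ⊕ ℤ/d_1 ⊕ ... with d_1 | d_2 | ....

rank_ℚ(R)=4; free=4−4=0
SNF(R) diag = [5, 10, 10, 10] → torsion [5, 10, 10, 10]

Answer: M ≅ ℤ/5 ⊕ ℤ/10 ⊕ ℤ/10 ⊕ ℤ/10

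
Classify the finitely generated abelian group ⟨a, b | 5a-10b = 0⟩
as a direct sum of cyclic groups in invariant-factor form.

Answer: M ≅ ℤ^1 ⊕ ℤ/5

Derivation:
rank_ℚ(R)=1; free=2−1=1
SNF(R) diag = [5] → torsion [5]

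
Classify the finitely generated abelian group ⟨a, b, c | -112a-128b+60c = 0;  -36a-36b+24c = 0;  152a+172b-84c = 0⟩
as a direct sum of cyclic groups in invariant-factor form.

Answer: M ≅ ℤ/4 ⊕ ℤ/12 ⊕ ℤ/12

Derivation:
rank_ℚ(R)=3; free=3−3=0
SNF(R) diag = [4, 12, 12] → torsion [4, 12, 12]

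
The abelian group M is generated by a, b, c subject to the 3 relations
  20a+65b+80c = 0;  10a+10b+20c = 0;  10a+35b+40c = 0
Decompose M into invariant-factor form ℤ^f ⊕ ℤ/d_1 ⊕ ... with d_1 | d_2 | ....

rank_ℚ(R)=3; free=3−3=0
SNF(R) diag = [5, 10, 20] → torsion [5, 10, 20]

Answer: M ≅ ℤ/5 ⊕ ℤ/10 ⊕ ℤ/20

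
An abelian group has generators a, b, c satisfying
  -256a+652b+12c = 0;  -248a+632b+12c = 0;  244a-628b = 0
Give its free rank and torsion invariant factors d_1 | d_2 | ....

Answer: M ≅ ℤ/4 ⊕ ℤ/12 ⊕ ℤ/36

Derivation:
rank_ℚ(R)=3; free=3−3=0
SNF(R) diag = [4, 12, 36] → torsion [4, 12, 36]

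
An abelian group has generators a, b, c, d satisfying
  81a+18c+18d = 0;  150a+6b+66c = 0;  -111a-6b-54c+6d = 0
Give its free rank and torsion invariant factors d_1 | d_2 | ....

Answer: M ≅ ℤ^1 ⊕ ℤ/3 ⊕ ℤ/6 ⊕ ℤ/18

Derivation:
rank_ℚ(R)=3; free=4−3=1
SNF(R) diag = [3, 6, 18] → torsion [3, 6, 18]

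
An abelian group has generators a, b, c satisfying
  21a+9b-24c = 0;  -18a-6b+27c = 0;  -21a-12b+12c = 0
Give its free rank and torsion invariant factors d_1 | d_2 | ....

Answer: M ≅ ℤ/3 ⊕ ℤ/3 ⊕ ℤ/3

Derivation:
rank_ℚ(R)=3; free=3−3=0
SNF(R) diag = [3, 3, 3] → torsion [3, 3, 3]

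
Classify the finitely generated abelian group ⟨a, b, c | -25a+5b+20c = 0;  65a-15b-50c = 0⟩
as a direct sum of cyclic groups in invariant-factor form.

Answer: M ≅ ℤ^1 ⊕ ℤ/5 ⊕ ℤ/10

Derivation:
rank_ℚ(R)=2; free=3−2=1
SNF(R) diag = [5, 10] → torsion [5, 10]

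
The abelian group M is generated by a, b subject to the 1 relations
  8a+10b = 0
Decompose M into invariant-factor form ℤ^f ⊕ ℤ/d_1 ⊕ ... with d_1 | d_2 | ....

Answer: M ≅ ℤ^1 ⊕ ℤ/2

Derivation:
rank_ℚ(R)=1; free=2−1=1
SNF(R) diag = [2] → torsion [2]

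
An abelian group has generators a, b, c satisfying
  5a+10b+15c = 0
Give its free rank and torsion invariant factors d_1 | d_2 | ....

rank_ℚ(R)=1; free=3−1=2
SNF(R) diag = [5] → torsion [5]

Answer: M ≅ ℤ^2 ⊕ ℤ/5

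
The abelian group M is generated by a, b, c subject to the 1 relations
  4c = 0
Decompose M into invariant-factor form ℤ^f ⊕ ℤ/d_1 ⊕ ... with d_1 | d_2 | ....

rank_ℚ(R)=1; free=3−1=2
SNF(R) diag = [4] → torsion [4]

Answer: M ≅ ℤ^2 ⊕ ℤ/4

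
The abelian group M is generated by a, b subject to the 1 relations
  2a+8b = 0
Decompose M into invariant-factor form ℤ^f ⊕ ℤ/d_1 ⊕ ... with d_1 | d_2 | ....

Answer: M ≅ ℤ^1 ⊕ ℤ/2

Derivation:
rank_ℚ(R)=1; free=2−1=1
SNF(R) diag = [2] → torsion [2]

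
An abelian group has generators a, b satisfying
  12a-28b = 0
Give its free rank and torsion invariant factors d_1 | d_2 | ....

Answer: M ≅ ℤ^1 ⊕ ℤ/4

Derivation:
rank_ℚ(R)=1; free=2−1=1
SNF(R) diag = [4] → torsion [4]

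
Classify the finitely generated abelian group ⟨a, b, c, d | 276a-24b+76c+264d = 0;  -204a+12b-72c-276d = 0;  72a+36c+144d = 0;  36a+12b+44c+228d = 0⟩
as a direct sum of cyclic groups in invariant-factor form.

Answer: M ≅ ℤ/4 ⊕ ℤ/12 ⊕ ℤ/36 ⊕ ℤ/72

Derivation:
rank_ℚ(R)=4; free=4−4=0
SNF(R) diag = [4, 12, 36, 72] → torsion [4, 12, 36, 72]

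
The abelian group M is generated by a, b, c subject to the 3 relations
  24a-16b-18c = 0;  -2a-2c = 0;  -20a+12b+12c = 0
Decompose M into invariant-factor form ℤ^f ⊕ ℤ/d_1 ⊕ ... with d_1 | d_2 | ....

Answer: M ≅ ℤ/2 ⊕ ℤ/2 ⊕ ℤ/4

Derivation:
rank_ℚ(R)=3; free=3−3=0
SNF(R) diag = [2, 2, 4] → torsion [2, 2, 4]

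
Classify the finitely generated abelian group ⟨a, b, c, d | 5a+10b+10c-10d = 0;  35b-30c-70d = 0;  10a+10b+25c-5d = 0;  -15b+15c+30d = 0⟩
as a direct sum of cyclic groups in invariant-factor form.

rank_ℚ(R)=4; free=4−4=0
SNF(R) diag = [5, 5, 5, 15] → torsion [5, 5, 5, 15]

Answer: M ≅ ℤ/5 ⊕ ℤ/5 ⊕ ℤ/5 ⊕ ℤ/15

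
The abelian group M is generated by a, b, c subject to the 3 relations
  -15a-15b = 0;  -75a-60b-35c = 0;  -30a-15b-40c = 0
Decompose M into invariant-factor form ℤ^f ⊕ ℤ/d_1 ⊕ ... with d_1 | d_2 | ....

rank_ℚ(R)=3; free=3−3=0
SNF(R) diag = [5, 15, 15] → torsion [5, 15, 15]

Answer: M ≅ ℤ/5 ⊕ ℤ/15 ⊕ ℤ/15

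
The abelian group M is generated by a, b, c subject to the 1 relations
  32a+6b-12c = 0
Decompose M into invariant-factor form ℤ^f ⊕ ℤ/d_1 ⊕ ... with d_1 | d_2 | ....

rank_ℚ(R)=1; free=3−1=2
SNF(R) diag = [2] → torsion [2]

Answer: M ≅ ℤ^2 ⊕ ℤ/2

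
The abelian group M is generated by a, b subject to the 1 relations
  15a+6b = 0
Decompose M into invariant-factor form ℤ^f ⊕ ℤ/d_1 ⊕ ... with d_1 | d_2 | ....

rank_ℚ(R)=1; free=2−1=1
SNF(R) diag = [3] → torsion [3]

Answer: M ≅ ℤ^1 ⊕ ℤ/3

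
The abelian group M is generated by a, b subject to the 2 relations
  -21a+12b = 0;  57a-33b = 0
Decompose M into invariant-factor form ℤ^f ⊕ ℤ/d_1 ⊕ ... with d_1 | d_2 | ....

Answer: M ≅ ℤ/3 ⊕ ℤ/3

Derivation:
rank_ℚ(R)=2; free=2−2=0
SNF(R) diag = [3, 3] → torsion [3, 3]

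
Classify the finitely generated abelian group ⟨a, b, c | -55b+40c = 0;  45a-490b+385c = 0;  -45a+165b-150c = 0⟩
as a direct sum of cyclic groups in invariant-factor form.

rank_ℚ(R)=3; free=3−3=0
SNF(R) diag = [5, 15, 45] → torsion [5, 15, 45]

Answer: M ≅ ℤ/5 ⊕ ℤ/15 ⊕ ℤ/45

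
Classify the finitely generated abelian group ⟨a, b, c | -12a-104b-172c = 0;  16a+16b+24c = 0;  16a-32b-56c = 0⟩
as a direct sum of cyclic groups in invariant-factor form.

Answer: M ≅ ℤ/4 ⊕ ℤ/8 ⊕ ℤ/16

Derivation:
rank_ℚ(R)=3; free=3−3=0
SNF(R) diag = [4, 8, 16] → torsion [4, 8, 16]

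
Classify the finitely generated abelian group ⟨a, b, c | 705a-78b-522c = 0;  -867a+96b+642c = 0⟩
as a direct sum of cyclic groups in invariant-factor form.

Answer: M ≅ ℤ^1 ⊕ ℤ/3 ⊕ ℤ/6

Derivation:
rank_ℚ(R)=2; free=3−2=1
SNF(R) diag = [3, 6] → torsion [3, 6]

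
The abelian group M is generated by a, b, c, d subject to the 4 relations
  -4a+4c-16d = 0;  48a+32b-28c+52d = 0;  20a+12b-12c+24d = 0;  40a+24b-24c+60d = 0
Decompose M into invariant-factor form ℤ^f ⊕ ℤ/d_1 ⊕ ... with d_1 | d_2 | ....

Answer: M ≅ ℤ/4 ⊕ ℤ/4 ⊕ ℤ/4 ⊕ ℤ/12

Derivation:
rank_ℚ(R)=4; free=4−4=0
SNF(R) diag = [4, 4, 4, 12] → torsion [4, 4, 4, 12]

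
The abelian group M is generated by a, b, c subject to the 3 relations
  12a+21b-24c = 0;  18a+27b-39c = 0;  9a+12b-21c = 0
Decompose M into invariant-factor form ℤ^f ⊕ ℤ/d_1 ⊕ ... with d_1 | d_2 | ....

Answer: M ≅ ℤ/3 ⊕ ℤ/3 ⊕ ℤ/3

Derivation:
rank_ℚ(R)=3; free=3−3=0
SNF(R) diag = [3, 3, 3] → torsion [3, 3, 3]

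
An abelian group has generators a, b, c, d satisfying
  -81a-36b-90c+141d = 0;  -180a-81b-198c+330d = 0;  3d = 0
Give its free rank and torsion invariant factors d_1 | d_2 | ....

rank_ℚ(R)=3; free=4−3=1
SNF(R) diag = [3, 9, 9] → torsion [3, 9, 9]

Answer: M ≅ ℤ^1 ⊕ ℤ/3 ⊕ ℤ/9 ⊕ ℤ/9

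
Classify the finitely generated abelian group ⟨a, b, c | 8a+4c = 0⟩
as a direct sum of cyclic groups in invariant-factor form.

rank_ℚ(R)=1; free=3−1=2
SNF(R) diag = [4] → torsion [4]

Answer: M ≅ ℤ^2 ⊕ ℤ/4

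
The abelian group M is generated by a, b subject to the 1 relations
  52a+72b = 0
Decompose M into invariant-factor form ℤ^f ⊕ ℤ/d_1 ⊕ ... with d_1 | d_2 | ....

rank_ℚ(R)=1; free=2−1=1
SNF(R) diag = [4] → torsion [4]

Answer: M ≅ ℤ^1 ⊕ ℤ/4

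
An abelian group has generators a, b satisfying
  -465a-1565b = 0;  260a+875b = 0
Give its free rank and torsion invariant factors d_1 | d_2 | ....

rank_ℚ(R)=2; free=2−2=0
SNF(R) diag = [5, 5] → torsion [5, 5]

Answer: M ≅ ℤ/5 ⊕ ℤ/5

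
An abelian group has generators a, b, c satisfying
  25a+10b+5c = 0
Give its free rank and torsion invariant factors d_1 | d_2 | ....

Answer: M ≅ ℤ^2 ⊕ ℤ/5

Derivation:
rank_ℚ(R)=1; free=3−1=2
SNF(R) diag = [5] → torsion [5]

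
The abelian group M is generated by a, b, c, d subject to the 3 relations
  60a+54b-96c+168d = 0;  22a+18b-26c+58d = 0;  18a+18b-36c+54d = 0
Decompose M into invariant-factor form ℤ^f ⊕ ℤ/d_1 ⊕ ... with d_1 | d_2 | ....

Answer: M ≅ ℤ^1 ⊕ ℤ/2 ⊕ ℤ/6 ⊕ ℤ/18

Derivation:
rank_ℚ(R)=3; free=4−3=1
SNF(R) diag = [2, 6, 18] → torsion [2, 6, 18]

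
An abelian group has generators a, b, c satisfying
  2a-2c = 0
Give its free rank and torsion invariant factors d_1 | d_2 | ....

rank_ℚ(R)=1; free=3−1=2
SNF(R) diag = [2] → torsion [2]

Answer: M ≅ ℤ^2 ⊕ ℤ/2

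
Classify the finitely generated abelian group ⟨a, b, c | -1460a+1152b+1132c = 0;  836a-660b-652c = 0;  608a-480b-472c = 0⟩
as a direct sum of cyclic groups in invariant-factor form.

rank_ℚ(R)=3; free=3−3=0
SNF(R) diag = [4, 12, 24] → torsion [4, 12, 24]

Answer: M ≅ ℤ/4 ⊕ ℤ/12 ⊕ ℤ/24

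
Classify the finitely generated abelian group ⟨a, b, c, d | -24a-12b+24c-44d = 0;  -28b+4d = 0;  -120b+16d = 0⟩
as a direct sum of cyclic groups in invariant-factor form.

rank_ℚ(R)=3; free=4−3=1
SNF(R) diag = [4, 8, 24] → torsion [4, 8, 24]

Answer: M ≅ ℤ^1 ⊕ ℤ/4 ⊕ ℤ/8 ⊕ ℤ/24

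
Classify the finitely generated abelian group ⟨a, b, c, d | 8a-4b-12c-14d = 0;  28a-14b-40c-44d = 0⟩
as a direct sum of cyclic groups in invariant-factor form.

rank_ℚ(R)=2; free=4−2=2
SNF(R) diag = [2, 2] → torsion [2, 2]

Answer: M ≅ ℤ^2 ⊕ ℤ/2 ⊕ ℤ/2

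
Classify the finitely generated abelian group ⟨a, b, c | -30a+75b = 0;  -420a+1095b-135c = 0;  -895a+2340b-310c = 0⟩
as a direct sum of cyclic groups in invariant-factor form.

Answer: M ≅ ℤ/5 ⊕ ℤ/15 ⊕ ℤ/45

Derivation:
rank_ℚ(R)=3; free=3−3=0
SNF(R) diag = [5, 15, 45] → torsion [5, 15, 45]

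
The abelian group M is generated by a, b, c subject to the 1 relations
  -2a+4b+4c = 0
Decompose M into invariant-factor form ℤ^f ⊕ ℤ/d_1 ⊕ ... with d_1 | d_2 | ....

rank_ℚ(R)=1; free=3−1=2
SNF(R) diag = [2] → torsion [2]

Answer: M ≅ ℤ^2 ⊕ ℤ/2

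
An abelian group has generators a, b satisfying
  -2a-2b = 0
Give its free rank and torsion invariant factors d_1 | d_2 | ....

rank_ℚ(R)=1; free=2−1=1
SNF(R) diag = [2] → torsion [2]

Answer: M ≅ ℤ^1 ⊕ ℤ/2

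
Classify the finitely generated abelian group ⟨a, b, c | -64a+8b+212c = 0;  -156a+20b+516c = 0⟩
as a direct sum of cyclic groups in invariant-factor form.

Answer: M ≅ ℤ^1 ⊕ ℤ/4 ⊕ ℤ/4

Derivation:
rank_ℚ(R)=2; free=3−2=1
SNF(R) diag = [4, 4] → torsion [4, 4]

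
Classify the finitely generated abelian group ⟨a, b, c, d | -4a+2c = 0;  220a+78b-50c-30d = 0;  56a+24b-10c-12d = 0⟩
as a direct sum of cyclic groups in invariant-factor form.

Answer: M ≅ ℤ^1 ⊕ ℤ/2 ⊕ ℤ/6 ⊕ ℤ/12

Derivation:
rank_ℚ(R)=3; free=4−3=1
SNF(R) diag = [2, 6, 12] → torsion [2, 6, 12]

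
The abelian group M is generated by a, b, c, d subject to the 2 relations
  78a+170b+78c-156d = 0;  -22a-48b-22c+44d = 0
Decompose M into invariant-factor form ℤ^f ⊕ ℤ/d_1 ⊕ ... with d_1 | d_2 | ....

rank_ℚ(R)=2; free=4−2=2
SNF(R) diag = [2, 2] → torsion [2, 2]

Answer: M ≅ ℤ^2 ⊕ ℤ/2 ⊕ ℤ/2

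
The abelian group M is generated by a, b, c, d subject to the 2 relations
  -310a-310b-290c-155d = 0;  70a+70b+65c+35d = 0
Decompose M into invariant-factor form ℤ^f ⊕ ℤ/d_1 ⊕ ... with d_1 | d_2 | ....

Answer: M ≅ ℤ^2 ⊕ ℤ/5 ⊕ ℤ/15

Derivation:
rank_ℚ(R)=2; free=4−2=2
SNF(R) diag = [5, 15] → torsion [5, 15]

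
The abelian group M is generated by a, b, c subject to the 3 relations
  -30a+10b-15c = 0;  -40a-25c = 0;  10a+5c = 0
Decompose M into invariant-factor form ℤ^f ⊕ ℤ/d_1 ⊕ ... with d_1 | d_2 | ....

rank_ℚ(R)=3; free=3−3=0
SNF(R) diag = [5, 10, 10] → torsion [5, 10, 10]

Answer: M ≅ ℤ/5 ⊕ ℤ/10 ⊕ ℤ/10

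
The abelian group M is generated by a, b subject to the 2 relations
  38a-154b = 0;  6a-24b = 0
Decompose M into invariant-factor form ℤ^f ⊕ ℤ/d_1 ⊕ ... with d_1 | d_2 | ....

Answer: M ≅ ℤ/2 ⊕ ℤ/6

Derivation:
rank_ℚ(R)=2; free=2−2=0
SNF(R) diag = [2, 6] → torsion [2, 6]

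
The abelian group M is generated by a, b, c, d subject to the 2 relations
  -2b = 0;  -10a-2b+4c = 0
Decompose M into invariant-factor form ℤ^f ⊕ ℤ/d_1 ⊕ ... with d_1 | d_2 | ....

rank_ℚ(R)=2; free=4−2=2
SNF(R) diag = [2, 2] → torsion [2, 2]

Answer: M ≅ ℤ^2 ⊕ ℤ/2 ⊕ ℤ/2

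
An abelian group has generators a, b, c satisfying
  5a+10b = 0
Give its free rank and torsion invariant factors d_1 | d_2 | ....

rank_ℚ(R)=1; free=3−1=2
SNF(R) diag = [5] → torsion [5]

Answer: M ≅ ℤ^2 ⊕ ℤ/5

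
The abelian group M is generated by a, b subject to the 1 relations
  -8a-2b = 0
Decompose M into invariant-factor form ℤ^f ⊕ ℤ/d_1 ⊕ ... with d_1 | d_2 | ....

rank_ℚ(R)=1; free=2−1=1
SNF(R) diag = [2] → torsion [2]

Answer: M ≅ ℤ^1 ⊕ ℤ/2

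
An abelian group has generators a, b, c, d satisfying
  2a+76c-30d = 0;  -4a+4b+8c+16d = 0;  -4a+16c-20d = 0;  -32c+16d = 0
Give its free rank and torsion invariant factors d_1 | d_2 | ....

Answer: M ≅ ℤ/2 ⊕ ℤ/4 ⊕ ℤ/8 ⊕ ℤ/16

Derivation:
rank_ℚ(R)=4; free=4−4=0
SNF(R) diag = [2, 4, 8, 16] → torsion [2, 4, 8, 16]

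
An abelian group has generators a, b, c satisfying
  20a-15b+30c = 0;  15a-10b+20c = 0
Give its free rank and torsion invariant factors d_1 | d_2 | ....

rank_ℚ(R)=2; free=3−2=1
SNF(R) diag = [5, 5] → torsion [5, 5]

Answer: M ≅ ℤ^1 ⊕ ℤ/5 ⊕ ℤ/5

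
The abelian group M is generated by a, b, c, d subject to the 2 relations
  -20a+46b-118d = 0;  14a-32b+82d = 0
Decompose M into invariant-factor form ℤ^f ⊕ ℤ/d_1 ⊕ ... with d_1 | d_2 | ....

rank_ℚ(R)=2; free=4−2=2
SNF(R) diag = [2, 2] → torsion [2, 2]

Answer: M ≅ ℤ^2 ⊕ ℤ/2 ⊕ ℤ/2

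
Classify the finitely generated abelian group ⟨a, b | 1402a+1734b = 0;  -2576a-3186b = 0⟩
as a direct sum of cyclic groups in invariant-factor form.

Answer: M ≅ ℤ/2 ⊕ ℤ/6

Derivation:
rank_ℚ(R)=2; free=2−2=0
SNF(R) diag = [2, 6] → torsion [2, 6]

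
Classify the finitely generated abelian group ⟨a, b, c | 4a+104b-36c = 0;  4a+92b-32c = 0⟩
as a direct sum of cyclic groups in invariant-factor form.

rank_ℚ(R)=2; free=3−2=1
SNF(R) diag = [4, 4] → torsion [4, 4]

Answer: M ≅ ℤ^1 ⊕ ℤ/4 ⊕ ℤ/4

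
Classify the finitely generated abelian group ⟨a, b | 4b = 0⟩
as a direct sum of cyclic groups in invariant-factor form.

rank_ℚ(R)=1; free=2−1=1
SNF(R) diag = [4] → torsion [4]

Answer: M ≅ ℤ^1 ⊕ ℤ/4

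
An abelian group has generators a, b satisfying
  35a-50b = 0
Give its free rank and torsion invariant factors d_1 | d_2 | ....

rank_ℚ(R)=1; free=2−1=1
SNF(R) diag = [5] → torsion [5]

Answer: M ≅ ℤ^1 ⊕ ℤ/5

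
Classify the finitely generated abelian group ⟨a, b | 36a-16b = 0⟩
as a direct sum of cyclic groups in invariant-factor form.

Answer: M ≅ ℤ^1 ⊕ ℤ/4

Derivation:
rank_ℚ(R)=1; free=2−1=1
SNF(R) diag = [4] → torsion [4]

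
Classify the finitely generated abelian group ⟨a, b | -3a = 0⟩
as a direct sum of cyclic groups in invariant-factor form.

Answer: M ≅ ℤ^1 ⊕ ℤ/3

Derivation:
rank_ℚ(R)=1; free=2−1=1
SNF(R) diag = [3] → torsion [3]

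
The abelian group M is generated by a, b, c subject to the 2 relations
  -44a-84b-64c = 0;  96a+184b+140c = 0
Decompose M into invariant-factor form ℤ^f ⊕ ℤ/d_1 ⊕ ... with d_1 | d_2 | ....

rank_ℚ(R)=2; free=3−2=1
SNF(R) diag = [4, 4] → torsion [4, 4]

Answer: M ≅ ℤ^1 ⊕ ℤ/4 ⊕ ℤ/4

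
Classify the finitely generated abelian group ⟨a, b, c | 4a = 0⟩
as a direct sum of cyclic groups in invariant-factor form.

rank_ℚ(R)=1; free=3−1=2
SNF(R) diag = [4] → torsion [4]

Answer: M ≅ ℤ^2 ⊕ ℤ/4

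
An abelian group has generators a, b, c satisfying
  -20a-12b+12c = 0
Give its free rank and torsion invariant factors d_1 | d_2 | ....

Answer: M ≅ ℤ^2 ⊕ ℤ/4

Derivation:
rank_ℚ(R)=1; free=3−1=2
SNF(R) diag = [4] → torsion [4]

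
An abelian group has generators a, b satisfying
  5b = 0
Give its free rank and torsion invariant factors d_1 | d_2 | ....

rank_ℚ(R)=1; free=2−1=1
SNF(R) diag = [5] → torsion [5]

Answer: M ≅ ℤ^1 ⊕ ℤ/5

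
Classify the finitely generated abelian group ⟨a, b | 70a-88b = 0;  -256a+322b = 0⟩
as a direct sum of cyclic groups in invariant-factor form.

rank_ℚ(R)=2; free=2−2=0
SNF(R) diag = [2, 6] → torsion [2, 6]

Answer: M ≅ ℤ/2 ⊕ ℤ/6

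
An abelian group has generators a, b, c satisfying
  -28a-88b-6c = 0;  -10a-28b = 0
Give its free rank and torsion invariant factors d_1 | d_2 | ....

Answer: M ≅ ℤ^1 ⊕ ℤ/2 ⊕ ℤ/6

Derivation:
rank_ℚ(R)=2; free=3−2=1
SNF(R) diag = [2, 6] → torsion [2, 6]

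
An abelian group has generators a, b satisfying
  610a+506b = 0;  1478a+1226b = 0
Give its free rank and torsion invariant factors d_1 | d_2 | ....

rank_ℚ(R)=2; free=2−2=0
SNF(R) diag = [2, 4] → torsion [2, 4]

Answer: M ≅ ℤ/2 ⊕ ℤ/4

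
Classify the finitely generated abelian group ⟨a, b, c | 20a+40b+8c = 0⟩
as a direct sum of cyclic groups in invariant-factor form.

Answer: M ≅ ℤ^2 ⊕ ℤ/4

Derivation:
rank_ℚ(R)=1; free=3−1=2
SNF(R) diag = [4] → torsion [4]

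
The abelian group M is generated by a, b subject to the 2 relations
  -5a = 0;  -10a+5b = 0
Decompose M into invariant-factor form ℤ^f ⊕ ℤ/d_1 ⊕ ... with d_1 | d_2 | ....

Answer: M ≅ ℤ/5 ⊕ ℤ/5

Derivation:
rank_ℚ(R)=2; free=2−2=0
SNF(R) diag = [5, 5] → torsion [5, 5]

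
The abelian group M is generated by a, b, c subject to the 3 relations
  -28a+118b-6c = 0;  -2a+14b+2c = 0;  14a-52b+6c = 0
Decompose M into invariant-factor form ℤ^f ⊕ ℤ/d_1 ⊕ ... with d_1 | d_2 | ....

Answer: M ≅ ℤ/2 ⊕ ℤ/2 ⊕ ℤ/2

Derivation:
rank_ℚ(R)=3; free=3−3=0
SNF(R) diag = [2, 2, 2] → torsion [2, 2, 2]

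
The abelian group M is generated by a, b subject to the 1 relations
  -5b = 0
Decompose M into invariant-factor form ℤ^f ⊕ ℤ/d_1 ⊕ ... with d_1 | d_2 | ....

Answer: M ≅ ℤ^1 ⊕ ℤ/5

Derivation:
rank_ℚ(R)=1; free=2−1=1
SNF(R) diag = [5] → torsion [5]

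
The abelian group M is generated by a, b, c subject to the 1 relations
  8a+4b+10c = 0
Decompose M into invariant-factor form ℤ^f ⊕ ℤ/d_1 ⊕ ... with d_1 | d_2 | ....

Answer: M ≅ ℤ^2 ⊕ ℤ/2

Derivation:
rank_ℚ(R)=1; free=3−1=2
SNF(R) diag = [2] → torsion [2]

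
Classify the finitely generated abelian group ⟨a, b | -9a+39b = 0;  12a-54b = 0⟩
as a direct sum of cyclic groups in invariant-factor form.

rank_ℚ(R)=2; free=2−2=0
SNF(R) diag = [3, 6] → torsion [3, 6]

Answer: M ≅ ℤ/3 ⊕ ℤ/6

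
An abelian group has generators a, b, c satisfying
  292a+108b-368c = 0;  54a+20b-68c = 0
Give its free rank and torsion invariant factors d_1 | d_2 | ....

rank_ℚ(R)=2; free=3−2=1
SNF(R) diag = [2, 4] → torsion [2, 4]

Answer: M ≅ ℤ^1 ⊕ ℤ/2 ⊕ ℤ/4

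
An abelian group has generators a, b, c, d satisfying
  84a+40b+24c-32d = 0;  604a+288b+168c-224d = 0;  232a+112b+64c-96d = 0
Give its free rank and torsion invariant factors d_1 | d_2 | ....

Answer: M ≅ ℤ^1 ⊕ ℤ/4 ⊕ ℤ/8 ⊕ ℤ/16

Derivation:
rank_ℚ(R)=3; free=4−3=1
SNF(R) diag = [4, 8, 16] → torsion [4, 8, 16]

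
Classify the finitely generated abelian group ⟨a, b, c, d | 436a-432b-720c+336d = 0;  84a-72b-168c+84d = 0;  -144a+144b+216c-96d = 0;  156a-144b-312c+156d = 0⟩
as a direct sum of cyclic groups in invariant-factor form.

rank_ℚ(R)=4; free=4−4=0
SNF(R) diag = [4, 12, 24, 72] → torsion [4, 12, 24, 72]

Answer: M ≅ ℤ/4 ⊕ ℤ/12 ⊕ ℤ/24 ⊕ ℤ/72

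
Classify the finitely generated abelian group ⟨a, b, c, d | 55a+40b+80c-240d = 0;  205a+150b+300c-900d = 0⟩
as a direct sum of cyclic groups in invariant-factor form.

Answer: M ≅ ℤ^2 ⊕ ℤ/5 ⊕ ℤ/10

Derivation:
rank_ℚ(R)=2; free=4−2=2
SNF(R) diag = [5, 10] → torsion [5, 10]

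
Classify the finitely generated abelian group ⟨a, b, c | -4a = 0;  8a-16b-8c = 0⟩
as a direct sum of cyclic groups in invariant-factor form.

rank_ℚ(R)=2; free=3−2=1
SNF(R) diag = [4, 8] → torsion [4, 8]

Answer: M ≅ ℤ^1 ⊕ ℤ/4 ⊕ ℤ/8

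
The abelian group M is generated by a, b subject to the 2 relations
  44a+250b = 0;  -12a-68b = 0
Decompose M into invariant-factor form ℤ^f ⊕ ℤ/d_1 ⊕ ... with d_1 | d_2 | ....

Answer: M ≅ ℤ/2 ⊕ ℤ/4

Derivation:
rank_ℚ(R)=2; free=2−2=0
SNF(R) diag = [2, 4] → torsion [2, 4]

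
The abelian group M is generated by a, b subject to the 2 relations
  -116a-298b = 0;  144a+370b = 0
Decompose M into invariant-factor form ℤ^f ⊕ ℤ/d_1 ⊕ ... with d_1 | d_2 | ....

rank_ℚ(R)=2; free=2−2=0
SNF(R) diag = [2, 4] → torsion [2, 4]

Answer: M ≅ ℤ/2 ⊕ ℤ/4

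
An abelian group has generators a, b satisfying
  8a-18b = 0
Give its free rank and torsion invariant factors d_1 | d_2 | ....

rank_ℚ(R)=1; free=2−1=1
SNF(R) diag = [2] → torsion [2]

Answer: M ≅ ℤ^1 ⊕ ℤ/2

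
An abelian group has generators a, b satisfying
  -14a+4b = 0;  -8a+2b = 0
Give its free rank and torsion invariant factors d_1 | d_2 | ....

rank_ℚ(R)=2; free=2−2=0
SNF(R) diag = [2, 2] → torsion [2, 2]

Answer: M ≅ ℤ/2 ⊕ ℤ/2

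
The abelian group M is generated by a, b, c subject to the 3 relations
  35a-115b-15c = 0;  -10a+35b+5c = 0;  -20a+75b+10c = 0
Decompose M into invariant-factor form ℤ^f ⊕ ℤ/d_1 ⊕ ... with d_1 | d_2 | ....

rank_ℚ(R)=3; free=3−3=0
SNF(R) diag = [5, 5, 5] → torsion [5, 5, 5]

Answer: M ≅ ℤ/5 ⊕ ℤ/5 ⊕ ℤ/5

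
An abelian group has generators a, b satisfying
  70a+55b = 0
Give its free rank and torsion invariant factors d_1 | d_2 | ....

Answer: M ≅ ℤ^1 ⊕ ℤ/5

Derivation:
rank_ℚ(R)=1; free=2−1=1
SNF(R) diag = [5] → torsion [5]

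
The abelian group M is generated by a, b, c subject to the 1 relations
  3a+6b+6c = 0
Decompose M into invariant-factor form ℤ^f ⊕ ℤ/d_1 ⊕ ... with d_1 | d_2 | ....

rank_ℚ(R)=1; free=3−1=2
SNF(R) diag = [3] → torsion [3]

Answer: M ≅ ℤ^2 ⊕ ℤ/3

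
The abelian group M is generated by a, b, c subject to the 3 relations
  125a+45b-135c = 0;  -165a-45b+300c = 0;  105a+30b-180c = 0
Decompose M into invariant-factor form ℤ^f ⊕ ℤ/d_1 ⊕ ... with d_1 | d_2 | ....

Answer: M ≅ ℤ/5 ⊕ ℤ/15 ⊕ ℤ/15

Derivation:
rank_ℚ(R)=3; free=3−3=0
SNF(R) diag = [5, 15, 15] → torsion [5, 15, 15]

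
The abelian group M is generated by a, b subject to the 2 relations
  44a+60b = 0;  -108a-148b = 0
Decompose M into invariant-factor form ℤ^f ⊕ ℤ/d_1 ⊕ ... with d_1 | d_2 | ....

rank_ℚ(R)=2; free=2−2=0
SNF(R) diag = [4, 8] → torsion [4, 8]

Answer: M ≅ ℤ/4 ⊕ ℤ/8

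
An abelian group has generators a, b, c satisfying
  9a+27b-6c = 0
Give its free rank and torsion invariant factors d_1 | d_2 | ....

rank_ℚ(R)=1; free=3−1=2
SNF(R) diag = [3] → torsion [3]

Answer: M ≅ ℤ^2 ⊕ ℤ/3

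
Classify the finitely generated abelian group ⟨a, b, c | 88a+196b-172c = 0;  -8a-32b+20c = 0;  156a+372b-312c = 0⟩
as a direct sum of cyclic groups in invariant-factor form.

Answer: M ≅ ℤ/4 ⊕ ℤ/12 ⊕ ℤ/12

Derivation:
rank_ℚ(R)=3; free=3−3=0
SNF(R) diag = [4, 12, 12] → torsion [4, 12, 12]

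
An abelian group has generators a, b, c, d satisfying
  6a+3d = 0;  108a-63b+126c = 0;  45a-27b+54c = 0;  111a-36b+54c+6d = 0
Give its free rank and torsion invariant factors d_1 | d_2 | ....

rank_ℚ(R)=4; free=4−4=0
SNF(R) diag = [3, 9, 9, 18] → torsion [3, 9, 9, 18]

Answer: M ≅ ℤ/3 ⊕ ℤ/9 ⊕ ℤ/9 ⊕ ℤ/18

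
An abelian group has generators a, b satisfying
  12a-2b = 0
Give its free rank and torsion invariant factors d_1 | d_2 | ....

Answer: M ≅ ℤ^1 ⊕ ℤ/2

Derivation:
rank_ℚ(R)=1; free=2−1=1
SNF(R) diag = [2] → torsion [2]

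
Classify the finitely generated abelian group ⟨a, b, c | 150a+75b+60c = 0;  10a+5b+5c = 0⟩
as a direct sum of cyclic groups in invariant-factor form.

rank_ℚ(R)=2; free=3−2=1
SNF(R) diag = [5, 15] → torsion [5, 15]

Answer: M ≅ ℤ^1 ⊕ ℤ/5 ⊕ ℤ/15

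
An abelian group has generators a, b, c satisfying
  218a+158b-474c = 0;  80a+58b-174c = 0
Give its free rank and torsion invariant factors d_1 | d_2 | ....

rank_ℚ(R)=2; free=3−2=1
SNF(R) diag = [2, 2] → torsion [2, 2]

Answer: M ≅ ℤ^1 ⊕ ℤ/2 ⊕ ℤ/2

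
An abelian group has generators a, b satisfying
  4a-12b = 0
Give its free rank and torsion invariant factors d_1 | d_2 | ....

rank_ℚ(R)=1; free=2−1=1
SNF(R) diag = [4] → torsion [4]

Answer: M ≅ ℤ^1 ⊕ ℤ/4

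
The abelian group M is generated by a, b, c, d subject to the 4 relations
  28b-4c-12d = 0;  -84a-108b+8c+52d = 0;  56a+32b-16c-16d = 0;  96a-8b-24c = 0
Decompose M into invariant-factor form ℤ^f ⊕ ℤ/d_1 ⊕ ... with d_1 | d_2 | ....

Answer: M ≅ ℤ/4 ⊕ ℤ/4 ⊕ ℤ/8 ⊕ ℤ/8

Derivation:
rank_ℚ(R)=4; free=4−4=0
SNF(R) diag = [4, 4, 8, 8] → torsion [4, 4, 8, 8]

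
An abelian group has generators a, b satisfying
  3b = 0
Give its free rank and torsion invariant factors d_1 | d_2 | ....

Answer: M ≅ ℤ^1 ⊕ ℤ/3

Derivation:
rank_ℚ(R)=1; free=2−1=1
SNF(R) diag = [3] → torsion [3]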